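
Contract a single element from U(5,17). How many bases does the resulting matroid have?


Contracting e from U(5,17) gives U(4,16).
Bases of U(4,16) = C(16,4) = (16 * 15 * 14 * 13) / (1 * 2 * 3 * 4) = 1820.

1820


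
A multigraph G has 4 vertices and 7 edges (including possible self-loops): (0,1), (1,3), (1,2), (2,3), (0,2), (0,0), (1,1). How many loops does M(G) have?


In a graphic matroid, a loop is a self-loop edge (u,u) with rank 0.
Examining all 7 edges for self-loops...
Self-loops found: (0,0), (1,1)
Number of loops = 2.

2


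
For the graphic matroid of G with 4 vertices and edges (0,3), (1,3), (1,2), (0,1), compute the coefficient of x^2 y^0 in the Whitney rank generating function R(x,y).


R(x,y) = sum over A in 2^E of x^(r(E)-r(A)) * y^(|A|-r(A)).
G has 4 vertices, 4 edges. r(E) = 3.
Enumerate all 2^4 = 16 subsets.
Count subsets with r(E)-r(A)=2 and |A|-r(A)=0: 4.

4


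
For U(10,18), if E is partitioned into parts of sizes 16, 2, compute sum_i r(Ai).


r(Ai) = min(|Ai|, 10) for each part.
Sum = min(16,10) + min(2,10)
    = 10 + 2
    = 12.

12


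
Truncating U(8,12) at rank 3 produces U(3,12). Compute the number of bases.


Truncating U(8,12) to rank 3 gives U(3,12).
Bases of U(3,12) are all 3-element subsets of 12 elements.
Number of bases = C(12,3) = (12 * 11 * 10) / (1 * 2 * 3) = 220.

220


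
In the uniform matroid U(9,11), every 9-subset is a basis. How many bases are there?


Bases of U(9,11) are all 9-element subsets of the 11-element ground set.
Number of bases = C(11,9).
C(11,9) = 11! / (9! * 2!) = 55.

55


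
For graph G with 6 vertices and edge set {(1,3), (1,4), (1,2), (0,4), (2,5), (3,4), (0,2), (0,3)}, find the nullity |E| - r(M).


Cycle rank (nullity) = |E| - r(M) = |E| - (|V| - c).
|E| = 8, |V| = 6, c = 1.
Nullity = 8 - (6 - 1) = 8 - 5 = 3.

3


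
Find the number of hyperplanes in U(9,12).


Hyperplanes of U(9,12) are flats of rank 8.
In a uniform matroid, these are exactly the (8)-element subsets.
Count = (12 choose 8) = 495.

495


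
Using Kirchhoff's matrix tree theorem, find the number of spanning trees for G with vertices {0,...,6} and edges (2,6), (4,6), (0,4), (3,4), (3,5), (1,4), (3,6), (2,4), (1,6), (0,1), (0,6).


By Kirchhoff's matrix tree theorem, the number of spanning trees equals
the determinant of any cofactor of the Laplacian matrix L.
G has 7 vertices and 11 edges.
Computing the (6 x 6) cofactor determinant gives 96.

96


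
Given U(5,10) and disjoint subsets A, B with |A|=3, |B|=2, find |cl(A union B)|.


|A union B| = 3 + 2 = 5 (disjoint).
In U(5,10), cl(S) = S if |S| < 5, else cl(S) = E.
Since 5 >= 5, cl(A union B) = E.
|cl(A union B)| = 10.

10


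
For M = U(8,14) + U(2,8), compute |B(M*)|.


(M1+M2)* = M1* + M2*.
M1* = U(6,14), bases: C(14,6) = 3003.
M2* = U(6,8), bases: C(8,6) = 28.
|B(M*)| = 3003 * 28 = 84084.

84084


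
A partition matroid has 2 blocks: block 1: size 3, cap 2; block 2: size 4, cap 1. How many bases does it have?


A basis picks exactly ci elements from block i.
Number of bases = product of C(|Si|, ci).
= C(3,2) * C(4,1)
= 3 * 4
= 12.

12


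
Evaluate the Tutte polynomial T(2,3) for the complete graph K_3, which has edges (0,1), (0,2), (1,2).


T(K_3; x,y) = x^2 + x + y.
T(2,3) = 4 + 2 + 3 = 9.

9


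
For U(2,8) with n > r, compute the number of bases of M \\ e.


Deleting e from U(2,8) gives U(2,7) since n > r.
Bases of U(2,7) = (7 choose 2) = 21.

21


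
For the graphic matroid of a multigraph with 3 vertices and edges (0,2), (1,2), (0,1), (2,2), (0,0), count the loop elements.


In a graphic matroid, a loop is a self-loop edge (u,u) with rank 0.
Examining all 5 edges for self-loops...
Self-loops found: (2,2), (0,0)
Number of loops = 2.

2


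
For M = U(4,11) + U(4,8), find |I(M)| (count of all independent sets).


For a direct sum, |I(M1+M2)| = |I(M1)| * |I(M2)|.
|I(U(4,11))| = sum C(11,k) for k=0..4 = 562.
|I(U(4,8))| = sum C(8,k) for k=0..4 = 163.
Total = 562 * 163 = 91606.

91606


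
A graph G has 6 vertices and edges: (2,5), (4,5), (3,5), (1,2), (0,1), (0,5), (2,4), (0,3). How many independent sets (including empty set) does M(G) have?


An independent set in a graphic matroid is an acyclic edge subset.
G has 6 vertices and 8 edges.
Enumerate all 2^8 = 256 subsets, checking for acyclicity.
Total independent sets = 180.

180


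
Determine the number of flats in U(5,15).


Flats of U(5,15): every subset of size < 5 is a flat, plus E itself.
Count = C(15,0) + C(15,1) + C(15,2) + C(15,3) + C(15,4) + 1
     = 1 + 15 + 105 + 455 + 1365 + 1
     = 1942.

1942


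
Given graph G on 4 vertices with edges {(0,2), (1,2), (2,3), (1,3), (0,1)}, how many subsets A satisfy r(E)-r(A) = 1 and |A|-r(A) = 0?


R(x,y) = sum over A in 2^E of x^(r(E)-r(A)) * y^(|A|-r(A)).
G has 4 vertices, 5 edges. r(E) = 3.
Enumerate all 2^5 = 32 subsets.
Count subsets with r(E)-r(A)=1 and |A|-r(A)=0: 10.

10


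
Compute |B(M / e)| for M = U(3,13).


Contracting e from U(3,13) gives U(2,12).
Bases of U(2,12) = C(12,2) = (12 * 11) / (1 * 2) = 66.

66


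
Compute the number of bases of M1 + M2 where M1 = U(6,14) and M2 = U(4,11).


Bases of a direct sum M1 + M2: |B| = |B(M1)| * |B(M2)|.
|B(U(6,14))| = C(14,6) = 3003.
|B(U(4,11))| = C(11,4) = 330.
Total bases = 3003 * 330 = 990990.

990990


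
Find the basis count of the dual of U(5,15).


The dual of U(r,n) is U(n-r, n) = U(10,15).
Bases of U(10,15) are all (10)-element subsets.
|B(M*)| = C(15,10) = 3003.

3003


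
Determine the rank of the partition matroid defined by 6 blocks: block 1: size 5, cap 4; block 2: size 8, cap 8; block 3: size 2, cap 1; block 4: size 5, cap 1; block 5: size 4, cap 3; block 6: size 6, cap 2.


Rank of a partition matroid = sum of min(|Si|, ci) for each block.
= min(5,4) + min(8,8) + min(2,1) + min(5,1) + min(4,3) + min(6,2)
= 4 + 8 + 1 + 1 + 3 + 2
= 19.

19


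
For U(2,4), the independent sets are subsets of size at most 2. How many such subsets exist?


Independent sets of U(2,4) are all subsets of size <= 2.
Count = (4 choose 0) + (4 choose 1) + (4 choose 2)
     = 1 + 4 + 6
     = 11.

11


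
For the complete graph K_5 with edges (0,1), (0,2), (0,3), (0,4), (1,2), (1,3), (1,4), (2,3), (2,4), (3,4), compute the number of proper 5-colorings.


P(K_5, k) = k(k-1)(k-2)...(k-4).
P(5) = (5) * (4) * (3) * (2) * (1) = 120.

120


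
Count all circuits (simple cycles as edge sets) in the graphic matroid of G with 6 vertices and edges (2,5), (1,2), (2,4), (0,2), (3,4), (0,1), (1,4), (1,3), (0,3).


A circuit in a graphic matroid = edge set of a simple cycle.
G has 6 vertices and 9 edges.
Enumerating all minimal edge subsets forming cycles...
Total circuits found: 13.

13


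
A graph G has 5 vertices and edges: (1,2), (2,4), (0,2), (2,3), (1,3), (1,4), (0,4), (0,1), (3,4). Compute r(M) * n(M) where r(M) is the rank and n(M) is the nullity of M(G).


r(M) = |V| - c = 5 - 1 = 4.
nullity = |E| - r(M) = 9 - 4 = 5.
Product = 4 * 5 = 20.

20


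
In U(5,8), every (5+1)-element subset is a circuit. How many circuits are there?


In U(5,8), circuits are the (6)-element subsets.
Any set of 6 elements is dependent, and removing any one element gives
an independent set of size 5, so it is a minimal dependent set.
Number of circuits = C(8,6) = 8! / (6! * 2!) = 28.

28


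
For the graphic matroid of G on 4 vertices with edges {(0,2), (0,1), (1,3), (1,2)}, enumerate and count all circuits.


A circuit in a graphic matroid = edge set of a simple cycle.
G has 4 vertices and 4 edges.
Enumerating all minimal edge subsets forming cycles...
Total circuits found: 1.

1


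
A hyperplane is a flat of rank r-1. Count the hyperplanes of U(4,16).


Hyperplanes of U(4,16) are flats of rank 3.
In a uniform matroid, these are exactly the (3)-element subsets.
Count = C(16,3) = (16 * 15 * 14) / (1 * 2 * 3) = 560.

560


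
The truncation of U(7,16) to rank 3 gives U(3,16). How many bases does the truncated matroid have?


Truncating U(7,16) to rank 3 gives U(3,16).
Bases of U(3,16) are all 3-element subsets of 16 elements.
Number of bases = C(16,3) = (16 * 15 * 14) / (1 * 2 * 3) = 560.

560


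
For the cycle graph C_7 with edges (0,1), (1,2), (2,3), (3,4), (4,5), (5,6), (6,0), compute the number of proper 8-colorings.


P(C_7, k) = (k-1)^7 + (-1)^7*(k-1).
P(8) = (7)^7 - 7
= 823543 - 7 = 823536.

823536


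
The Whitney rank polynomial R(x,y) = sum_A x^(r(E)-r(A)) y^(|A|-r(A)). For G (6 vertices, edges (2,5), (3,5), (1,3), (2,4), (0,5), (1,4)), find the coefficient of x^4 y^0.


R(x,y) = sum over A in 2^E of x^(r(E)-r(A)) * y^(|A|-r(A)).
G has 6 vertices, 6 edges. r(E) = 5.
Enumerate all 2^6 = 64 subsets.
Count subsets with r(E)-r(A)=4 and |A|-r(A)=0: 6.

6


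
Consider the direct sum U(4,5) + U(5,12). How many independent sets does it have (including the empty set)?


For a direct sum, |I(M1+M2)| = |I(M1)| * |I(M2)|.
|I(U(4,5))| = sum C(5,k) for k=0..4 = 31.
|I(U(5,12))| = sum C(12,k) for k=0..5 = 1586.
Total = 31 * 1586 = 49166.

49166


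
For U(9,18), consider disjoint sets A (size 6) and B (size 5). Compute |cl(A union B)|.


|A union B| = 6 + 5 = 11 (disjoint).
In U(9,18), cl(S) = S if |S| < 9, else cl(S) = E.
Since 11 >= 9, cl(A union B) = E.
|cl(A union B)| = 18.

18


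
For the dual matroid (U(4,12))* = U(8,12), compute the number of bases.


The dual of U(r,n) is U(n-r, n) = U(8,12).
Bases of U(8,12) are all (8)-element subsets.
|B(M*)| = C(12,8) = 495.

495


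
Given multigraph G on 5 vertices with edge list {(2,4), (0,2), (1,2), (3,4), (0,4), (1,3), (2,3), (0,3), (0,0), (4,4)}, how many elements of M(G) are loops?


In a graphic matroid, a loop is a self-loop edge (u,u) with rank 0.
Examining all 10 edges for self-loops...
Self-loops found: (0,0), (4,4)
Number of loops = 2.

2


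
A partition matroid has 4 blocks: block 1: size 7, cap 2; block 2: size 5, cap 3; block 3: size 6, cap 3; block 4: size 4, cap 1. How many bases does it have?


A basis picks exactly ci elements from block i.
Number of bases = product of C(|Si|, ci).
= C(7,2) * C(5,3) * C(6,3) * C(4,1)
= 21 * 10 * 20 * 4
= 16800.

16800


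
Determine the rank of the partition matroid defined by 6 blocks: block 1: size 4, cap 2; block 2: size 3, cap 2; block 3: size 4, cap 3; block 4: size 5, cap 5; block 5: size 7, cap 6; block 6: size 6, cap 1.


Rank of a partition matroid = sum of min(|Si|, ci) for each block.
= min(4,2) + min(3,2) + min(4,3) + min(5,5) + min(7,6) + min(6,1)
= 2 + 2 + 3 + 5 + 6 + 1
= 19.

19


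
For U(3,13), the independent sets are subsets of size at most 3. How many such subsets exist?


Independent sets of U(3,13) are all subsets of size <= 3.
Count = (13 choose 0) + (13 choose 1) + (13 choose 2) + (13 choose 3)
     = 1 + 13 + 78 + 286
     = 378.

378


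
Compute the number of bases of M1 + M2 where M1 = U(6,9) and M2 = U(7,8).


Bases of a direct sum M1 + M2: |B| = |B(M1)| * |B(M2)|.
|B(U(6,9))| = C(9,6) = 84.
|B(U(7,8))| = C(8,7) = 8.
Total bases = 84 * 8 = 672.

672


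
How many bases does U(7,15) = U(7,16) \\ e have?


Deleting e from U(7,16) gives U(7,15) since n > r.
Bases of U(7,15) = C(15,7) = 15! / (7! * 8!) = 6435.

6435


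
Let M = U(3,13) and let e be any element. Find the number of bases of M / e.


Contracting e from U(3,13) gives U(2,12).
Bases of U(2,12) = (12 choose 2) = 66.

66


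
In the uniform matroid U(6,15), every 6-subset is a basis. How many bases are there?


Bases of U(6,15) are all 6-element subsets of the 15-element ground set.
Number of bases = C(15,6).
(15 choose 6) = 5005.

5005


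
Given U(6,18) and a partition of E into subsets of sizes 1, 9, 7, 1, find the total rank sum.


r(Ai) = min(|Ai|, 6) for each part.
Sum = min(1,6) + min(9,6) + min(7,6) + min(1,6)
    = 1 + 6 + 6 + 1
    = 14.

14


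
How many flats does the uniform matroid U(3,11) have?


Flats of U(3,11): every subset of size < 3 is a flat, plus E itself.
Count = C(11,0) + C(11,1) + C(11,2) + 1
     = 1 + 11 + 55 + 1
     = 68.

68


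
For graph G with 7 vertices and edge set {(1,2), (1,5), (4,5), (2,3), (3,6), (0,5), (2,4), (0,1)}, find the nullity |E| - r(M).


Cycle rank (nullity) = |E| - r(M) = |E| - (|V| - c).
|E| = 8, |V| = 7, c = 1.
Nullity = 8 - (7 - 1) = 8 - 6 = 2.

2


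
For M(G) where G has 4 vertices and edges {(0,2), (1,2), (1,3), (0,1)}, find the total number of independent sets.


An independent set in a graphic matroid is an acyclic edge subset.
G has 4 vertices and 4 edges.
Enumerate all 2^4 = 16 subsets, checking for acyclicity.
Total independent sets = 14.

14


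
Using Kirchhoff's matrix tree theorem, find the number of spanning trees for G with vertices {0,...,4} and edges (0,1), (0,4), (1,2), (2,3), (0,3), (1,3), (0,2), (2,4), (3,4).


By Kirchhoff's matrix tree theorem, the number of spanning trees equals
the determinant of any cofactor of the Laplacian matrix L.
G has 5 vertices and 9 edges.
Computing the (4 x 4) cofactor determinant gives 75.

75


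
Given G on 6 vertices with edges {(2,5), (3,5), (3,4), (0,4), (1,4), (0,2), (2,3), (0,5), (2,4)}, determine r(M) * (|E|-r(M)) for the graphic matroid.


r(M) = |V| - c = 6 - 1 = 5.
nullity = |E| - r(M) = 9 - 5 = 4.
Product = 5 * 4 = 20.

20


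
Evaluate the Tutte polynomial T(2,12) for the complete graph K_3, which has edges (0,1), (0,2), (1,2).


T(K_3; x,y) = x^2 + x + y.
T(2,12) = 4 + 2 + 12 = 18.

18


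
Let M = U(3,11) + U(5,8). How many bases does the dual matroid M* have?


(M1+M2)* = M1* + M2*.
M1* = U(8,11), bases: C(11,8) = 165.
M2* = U(3,8), bases: C(8,3) = 56.
|B(M*)| = 165 * 56 = 9240.

9240


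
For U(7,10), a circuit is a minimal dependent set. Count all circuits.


In U(7,10), circuits are the (8)-element subsets.
Any set of 8 elements is dependent, and removing any one element gives
an independent set of size 7, so it is a minimal dependent set.
Number of circuits = C(10,8) = 10! / (8! * 2!) = 45.

45


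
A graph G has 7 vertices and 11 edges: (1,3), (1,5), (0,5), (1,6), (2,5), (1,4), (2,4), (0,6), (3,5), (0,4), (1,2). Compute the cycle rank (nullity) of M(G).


Cycle rank (nullity) = |E| - r(M) = |E| - (|V| - c).
|E| = 11, |V| = 7, c = 1.
Nullity = 11 - (7 - 1) = 11 - 6 = 5.

5


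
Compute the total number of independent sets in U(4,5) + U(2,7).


For a direct sum, |I(M1+M2)| = |I(M1)| * |I(M2)|.
|I(U(4,5))| = sum C(5,k) for k=0..4 = 31.
|I(U(2,7))| = sum C(7,k) for k=0..2 = 29.
Total = 31 * 29 = 899.

899


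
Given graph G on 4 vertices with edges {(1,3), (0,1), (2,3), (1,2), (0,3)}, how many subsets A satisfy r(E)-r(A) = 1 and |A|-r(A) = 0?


R(x,y) = sum over A in 2^E of x^(r(E)-r(A)) * y^(|A|-r(A)).
G has 4 vertices, 5 edges. r(E) = 3.
Enumerate all 2^5 = 32 subsets.
Count subsets with r(E)-r(A)=1 and |A|-r(A)=0: 10.

10


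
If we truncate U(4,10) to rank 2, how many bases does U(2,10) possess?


Truncating U(4,10) to rank 2 gives U(2,10).
Bases of U(2,10) are all 2-element subsets of 10 elements.
Number of bases = C(10,2) = (10 * 9) / (1 * 2) = 45.

45


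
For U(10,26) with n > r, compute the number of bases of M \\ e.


Deleting e from U(10,26) gives U(10,25) since n > r.
Bases of U(10,25) = (25 choose 10) = 3268760.

3268760


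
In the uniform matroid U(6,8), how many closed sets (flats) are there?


Flats of U(6,8): every subset of size < 6 is a flat, plus E itself.
Count = C(8,0) + C(8,1) + C(8,2) + C(8,3) + C(8,4) + C(8,5) + 1
     = 1 + 8 + 28 + 56 + 70 + 56 + 1
     = 220.

220


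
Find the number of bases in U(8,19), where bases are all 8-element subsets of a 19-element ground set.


Bases of U(8,19) are all 8-element subsets of the 19-element ground set.
Number of bases = C(19,8).
C(19,8) = 75582.

75582


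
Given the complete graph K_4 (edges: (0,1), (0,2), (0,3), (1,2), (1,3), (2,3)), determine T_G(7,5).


T(K_4; x,y) = x^3 + 3x^2 + 4xy + 2x + y^3 + 3y^2 + 2y.
Substituting x=7, y=5:
= 343 + 147 + 140 + 14 + 125 + 75 + 10
= 854.

854


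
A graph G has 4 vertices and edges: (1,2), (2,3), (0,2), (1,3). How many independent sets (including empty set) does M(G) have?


An independent set in a graphic matroid is an acyclic edge subset.
G has 4 vertices and 4 edges.
Enumerate all 2^4 = 16 subsets, checking for acyclicity.
Total independent sets = 14.

14


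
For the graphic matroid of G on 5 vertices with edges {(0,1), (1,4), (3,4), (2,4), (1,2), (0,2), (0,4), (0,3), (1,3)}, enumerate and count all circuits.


A circuit in a graphic matroid = edge set of a simple cycle.
G has 5 vertices and 9 edges.
Enumerating all minimal edge subsets forming cycles...
Total circuits found: 22.

22


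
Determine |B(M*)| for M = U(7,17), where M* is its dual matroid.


The dual of U(r,n) is U(n-r, n) = U(10,17).
Bases of U(10,17) are all (10)-element subsets.
|B(M*)| = C(17,10) = 17! / (10! * 7!) = 19448.

19448


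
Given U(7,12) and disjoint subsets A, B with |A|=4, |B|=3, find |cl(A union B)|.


|A union B| = 4 + 3 = 7 (disjoint).
In U(7,12), cl(S) = S if |S| < 7, else cl(S) = E.
Since 7 >= 7, cl(A union B) = E.
|cl(A union B)| = 12.

12


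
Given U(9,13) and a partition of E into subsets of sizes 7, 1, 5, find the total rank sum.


r(Ai) = min(|Ai|, 9) for each part.
Sum = min(7,9) + min(1,9) + min(5,9)
    = 7 + 1 + 5
    = 13.

13


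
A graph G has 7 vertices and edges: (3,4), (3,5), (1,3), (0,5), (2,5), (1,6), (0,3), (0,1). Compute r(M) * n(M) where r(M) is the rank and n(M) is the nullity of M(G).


r(M) = |V| - c = 7 - 1 = 6.
nullity = |E| - r(M) = 8 - 6 = 2.
Product = 6 * 2 = 12.

12


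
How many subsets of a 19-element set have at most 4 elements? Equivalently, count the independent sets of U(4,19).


Independent sets of U(4,19) are all subsets of size <= 4.
Count = (19 choose 0) + (19 choose 1) + (19 choose 2) + (19 choose 3) + (19 choose 4)
     = 1 + 19 + 171 + 969 + 3876
     = 5036.

5036


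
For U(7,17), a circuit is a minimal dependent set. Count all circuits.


In U(7,17), circuits are the (8)-element subsets.
Any set of 8 elements is dependent, and removing any one element gives
an independent set of size 7, so it is a minimal dependent set.
Number of circuits = C(17,8) = 17! / (8! * 9!) = 24310.

24310


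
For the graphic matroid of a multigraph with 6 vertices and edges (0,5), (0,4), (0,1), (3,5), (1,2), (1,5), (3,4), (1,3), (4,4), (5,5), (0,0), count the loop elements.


In a graphic matroid, a loop is a self-loop edge (u,u) with rank 0.
Examining all 11 edges for self-loops...
Self-loops found: (4,4), (5,5), (0,0)
Number of loops = 3.

3


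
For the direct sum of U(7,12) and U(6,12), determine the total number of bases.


Bases of a direct sum M1 + M2: |B| = |B(M1)| * |B(M2)|.
|B(U(7,12))| = C(12,7) = 792.
|B(U(6,12))| = C(12,6) = 924.
Total bases = 792 * 924 = 731808.

731808


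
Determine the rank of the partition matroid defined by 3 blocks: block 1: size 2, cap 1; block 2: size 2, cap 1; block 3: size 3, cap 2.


Rank of a partition matroid = sum of min(|Si|, ci) for each block.
= min(2,1) + min(2,1) + min(3,2)
= 1 + 1 + 2
= 4.

4


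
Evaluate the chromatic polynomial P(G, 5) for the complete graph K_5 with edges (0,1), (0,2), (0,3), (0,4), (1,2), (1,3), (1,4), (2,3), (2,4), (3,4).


P(K_5, k) = k(k-1)(k-2)...(k-4).
P(5) = (5) * (4) * (3) * (2) * (1) = 120.

120


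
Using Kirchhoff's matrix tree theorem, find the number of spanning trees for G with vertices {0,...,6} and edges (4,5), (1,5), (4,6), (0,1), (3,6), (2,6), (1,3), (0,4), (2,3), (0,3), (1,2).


By Kirchhoff's matrix tree theorem, the number of spanning trees equals
the determinant of any cofactor of the Laplacian matrix L.
G has 7 vertices and 11 edges.
Computing the (6 x 6) cofactor determinant gives 196.

196


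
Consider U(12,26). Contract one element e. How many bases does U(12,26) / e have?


Contracting e from U(12,26) gives U(11,25).
Bases of U(11,25) = C(25,11) = 25! / (11! * 14!) = 4457400.

4457400


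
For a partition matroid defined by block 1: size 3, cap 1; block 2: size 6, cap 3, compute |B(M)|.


A basis picks exactly ci elements from block i.
Number of bases = product of C(|Si|, ci).
= C(3,1) * C(6,3)
= 3 * 20
= 60.

60


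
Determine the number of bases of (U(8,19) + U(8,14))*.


(M1+M2)* = M1* + M2*.
M1* = U(11,19), bases: C(19,11) = 75582.
M2* = U(6,14), bases: C(14,6) = 3003.
|B(M*)| = 75582 * 3003 = 226972746.

226972746


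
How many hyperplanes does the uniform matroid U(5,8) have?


Hyperplanes of U(5,8) are flats of rank 4.
In a uniform matroid, these are exactly the (4)-element subsets.
Count = C(8,4) = 8! / (4! * 4!) = 70.

70


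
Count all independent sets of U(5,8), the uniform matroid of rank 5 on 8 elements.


Independent sets of U(5,8) are all subsets of size <= 5.
Count = (8 choose 0) + (8 choose 1) + (8 choose 2) + (8 choose 3) + (8 choose 4) + (8 choose 5)
     = 1 + 8 + 28 + 56 + 70 + 56
     = 219.

219


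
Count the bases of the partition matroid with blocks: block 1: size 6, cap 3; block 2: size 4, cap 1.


A basis picks exactly ci elements from block i.
Number of bases = product of C(|Si|, ci).
= C(6,3) * C(4,1)
= 20 * 4
= 80.

80


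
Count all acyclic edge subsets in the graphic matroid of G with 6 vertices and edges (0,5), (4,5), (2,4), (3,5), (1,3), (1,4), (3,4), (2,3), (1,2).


An independent set in a graphic matroid is an acyclic edge subset.
G has 6 vertices and 9 edges.
Enumerate all 2^9 = 512 subsets, checking for acyclicity.
Total independent sets = 256.

256


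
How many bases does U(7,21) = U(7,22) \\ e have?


Deleting e from U(7,22) gives U(7,21) since n > r.
Bases of U(7,21) = C(21,7) = 116280.

116280


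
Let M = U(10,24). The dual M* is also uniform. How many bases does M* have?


The dual of U(r,n) is U(n-r, n) = U(14,24).
Bases of U(14,24) are all (14)-element subsets.
|B(M*)| = C(24,14) = 1961256.

1961256


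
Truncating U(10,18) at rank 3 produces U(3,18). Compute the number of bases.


Truncating U(10,18) to rank 3 gives U(3,18).
Bases of U(3,18) are all 3-element subsets of 18 elements.
Number of bases = C(18,3) = 18! / (3! * 15!) = 816.

816


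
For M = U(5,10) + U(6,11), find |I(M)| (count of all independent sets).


For a direct sum, |I(M1+M2)| = |I(M1)| * |I(M2)|.
|I(U(5,10))| = sum C(10,k) for k=0..5 = 638.
|I(U(6,11))| = sum C(11,k) for k=0..6 = 1486.
Total = 638 * 1486 = 948068.

948068


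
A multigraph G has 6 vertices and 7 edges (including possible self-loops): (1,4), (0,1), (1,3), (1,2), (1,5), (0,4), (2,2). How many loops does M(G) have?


In a graphic matroid, a loop is a self-loop edge (u,u) with rank 0.
Examining all 7 edges for self-loops...
Self-loops found: (2,2)
Number of loops = 1.

1


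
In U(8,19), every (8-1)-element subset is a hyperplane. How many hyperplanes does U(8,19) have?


Hyperplanes of U(8,19) are flats of rank 7.
In a uniform matroid, these are exactly the (7)-element subsets.
Count = (19 choose 7) = 50388.

50388


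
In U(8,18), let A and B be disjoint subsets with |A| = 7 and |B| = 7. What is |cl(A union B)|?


|A union B| = 7 + 7 = 14 (disjoint).
In U(8,18), cl(S) = S if |S| < 8, else cl(S) = E.
Since 14 >= 8, cl(A union B) = E.
|cl(A union B)| = 18.

18


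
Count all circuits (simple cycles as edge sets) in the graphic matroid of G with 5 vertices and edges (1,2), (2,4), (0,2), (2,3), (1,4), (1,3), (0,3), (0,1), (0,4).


A circuit in a graphic matroid = edge set of a simple cycle.
G has 5 vertices and 9 edges.
Enumerating all minimal edge subsets forming cycles...
Total circuits found: 22.

22


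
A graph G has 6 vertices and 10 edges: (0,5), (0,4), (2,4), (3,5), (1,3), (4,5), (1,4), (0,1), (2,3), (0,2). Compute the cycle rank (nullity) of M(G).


Cycle rank (nullity) = |E| - r(M) = |E| - (|V| - c).
|E| = 10, |V| = 6, c = 1.
Nullity = 10 - (6 - 1) = 10 - 5 = 5.

5


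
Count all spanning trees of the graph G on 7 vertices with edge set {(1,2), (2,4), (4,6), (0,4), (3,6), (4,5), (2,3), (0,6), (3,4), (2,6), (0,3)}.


By Kirchhoff's matrix tree theorem, the number of spanning trees equals
the determinant of any cofactor of the Laplacian matrix L.
G has 7 vertices and 11 edges.
Computing the (6 x 6) cofactor determinant gives 75.

75


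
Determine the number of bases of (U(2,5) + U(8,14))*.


(M1+M2)* = M1* + M2*.
M1* = U(3,5), bases: C(5,3) = 10.
M2* = U(6,14), bases: C(14,6) = 3003.
|B(M*)| = 10 * 3003 = 30030.

30030


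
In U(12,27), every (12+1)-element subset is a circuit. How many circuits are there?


In U(12,27), circuits are the (13)-element subsets.
Any set of 13 elements is dependent, and removing any one element gives
an independent set of size 12, so it is a minimal dependent set.
Number of circuits = (27 choose 13) = 20058300.

20058300


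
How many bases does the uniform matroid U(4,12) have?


Bases of U(4,12) are all 4-element subsets of the 12-element ground set.
Number of bases = C(12,4).
C(12,4) = 12! / (4! * 8!) = 495.

495


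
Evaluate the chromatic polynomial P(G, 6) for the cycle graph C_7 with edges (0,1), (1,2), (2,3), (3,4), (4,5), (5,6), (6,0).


P(C_7, k) = (k-1)^7 + (-1)^7*(k-1).
P(6) = (5)^7 - 5
= 78125 - 5 = 78120.

78120


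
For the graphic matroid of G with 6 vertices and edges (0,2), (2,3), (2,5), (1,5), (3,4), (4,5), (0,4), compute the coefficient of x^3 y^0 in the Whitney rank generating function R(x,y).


R(x,y) = sum over A in 2^E of x^(r(E)-r(A)) * y^(|A|-r(A)).
G has 6 vertices, 7 edges. r(E) = 5.
Enumerate all 2^7 = 128 subsets.
Count subsets with r(E)-r(A)=3 and |A|-r(A)=0: 21.

21


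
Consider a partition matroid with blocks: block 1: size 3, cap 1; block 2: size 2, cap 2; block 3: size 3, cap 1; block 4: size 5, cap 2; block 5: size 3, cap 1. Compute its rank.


Rank of a partition matroid = sum of min(|Si|, ci) for each block.
= min(3,1) + min(2,2) + min(3,1) + min(5,2) + min(3,1)
= 1 + 2 + 1 + 2 + 1
= 7.

7


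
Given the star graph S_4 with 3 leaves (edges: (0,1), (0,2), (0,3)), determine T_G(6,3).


A star on 4 vertices is a tree with 3 edges.
T(x,y) = x^(3) for any tree.
T(6,3) = 6^3 = 216.

216


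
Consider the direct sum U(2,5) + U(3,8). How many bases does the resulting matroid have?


Bases of a direct sum M1 + M2: |B| = |B(M1)| * |B(M2)|.
|B(U(2,5))| = C(5,2) = 10.
|B(U(3,8))| = C(8,3) = 56.
Total bases = 10 * 56 = 560.

560


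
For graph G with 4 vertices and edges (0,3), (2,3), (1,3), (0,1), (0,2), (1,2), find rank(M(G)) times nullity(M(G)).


r(M) = |V| - c = 4 - 1 = 3.
nullity = |E| - r(M) = 6 - 3 = 3.
Product = 3 * 3 = 9.

9


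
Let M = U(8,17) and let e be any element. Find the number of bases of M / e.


Contracting e from U(8,17) gives U(7,16).
Bases of U(7,16) = (16 choose 7) = 11440.

11440


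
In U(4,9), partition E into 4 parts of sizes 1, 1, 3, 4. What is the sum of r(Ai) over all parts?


r(Ai) = min(|Ai|, 4) for each part.
Sum = min(1,4) + min(1,4) + min(3,4) + min(4,4)
    = 1 + 1 + 3 + 4
    = 9.

9


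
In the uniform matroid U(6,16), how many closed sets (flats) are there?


Flats of U(6,16): every subset of size < 6 is a flat, plus E itself.
Count = (16 choose 0) + (16 choose 1) + (16 choose 2) + (16 choose 3) + (16 choose 4) + (16 choose 5) + 1
     = 1 + 16 + 120 + 560 + 1820 + 4368 + 1
     = 6886.

6886


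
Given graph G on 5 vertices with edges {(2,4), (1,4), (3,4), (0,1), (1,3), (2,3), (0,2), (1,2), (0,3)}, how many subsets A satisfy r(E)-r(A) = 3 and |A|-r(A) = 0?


R(x,y) = sum over A in 2^E of x^(r(E)-r(A)) * y^(|A|-r(A)).
G has 5 vertices, 9 edges. r(E) = 4.
Enumerate all 2^9 = 512 subsets.
Count subsets with r(E)-r(A)=3 and |A|-r(A)=0: 9.

9


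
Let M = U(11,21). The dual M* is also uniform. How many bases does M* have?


The dual of U(r,n) is U(n-r, n) = U(10,21).
Bases of U(10,21) are all (10)-element subsets.
|B(M*)| = C(21,10) = 352716.

352716


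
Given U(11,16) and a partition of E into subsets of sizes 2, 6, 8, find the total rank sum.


r(Ai) = min(|Ai|, 11) for each part.
Sum = min(2,11) + min(6,11) + min(8,11)
    = 2 + 6 + 8
    = 16.

16


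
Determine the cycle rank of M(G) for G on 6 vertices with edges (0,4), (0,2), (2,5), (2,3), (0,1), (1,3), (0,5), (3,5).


Cycle rank (nullity) = |E| - r(M) = |E| - (|V| - c).
|E| = 8, |V| = 6, c = 1.
Nullity = 8 - (6 - 1) = 8 - 5 = 3.

3


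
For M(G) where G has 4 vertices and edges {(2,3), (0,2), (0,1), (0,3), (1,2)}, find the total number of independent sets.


An independent set in a graphic matroid is an acyclic edge subset.
G has 4 vertices and 5 edges.
Enumerate all 2^5 = 32 subsets, checking for acyclicity.
Total independent sets = 24.

24


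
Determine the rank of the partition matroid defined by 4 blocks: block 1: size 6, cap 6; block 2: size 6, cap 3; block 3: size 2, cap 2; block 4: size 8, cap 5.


Rank of a partition matroid = sum of min(|Si|, ci) for each block.
= min(6,6) + min(6,3) + min(2,2) + min(8,5)
= 6 + 3 + 2 + 5
= 16.

16


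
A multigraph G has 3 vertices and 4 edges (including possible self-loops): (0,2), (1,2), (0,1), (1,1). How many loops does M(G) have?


In a graphic matroid, a loop is a self-loop edge (u,u) with rank 0.
Examining all 4 edges for self-loops...
Self-loops found: (1,1)
Number of loops = 1.

1


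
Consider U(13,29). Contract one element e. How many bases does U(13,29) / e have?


Contracting e from U(13,29) gives U(12,28).
Bases of U(12,28) = C(28,12) = 28! / (12! * 16!) = 30421755.

30421755


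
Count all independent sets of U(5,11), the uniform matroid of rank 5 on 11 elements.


Independent sets of U(5,11) are all subsets of size <= 5.
Count = (11 choose 0) + (11 choose 1) + (11 choose 2) + (11 choose 3) + (11 choose 4) + (11 choose 5)
     = 1 + 11 + 55 + 165 + 330 + 462
     = 1024.

1024


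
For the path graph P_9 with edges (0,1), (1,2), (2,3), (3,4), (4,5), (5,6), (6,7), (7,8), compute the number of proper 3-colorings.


P(P_9, k) = k * (k-1)^(8).
P(3) = 3 * 2^8 = 3 * 256 = 768.

768


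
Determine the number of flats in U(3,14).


Flats of U(3,14): every subset of size < 3 is a flat, plus E itself.
Count = (14 choose 0) + (14 choose 1) + (14 choose 2) + 1
     = 1 + 14 + 91 + 1
     = 107.

107


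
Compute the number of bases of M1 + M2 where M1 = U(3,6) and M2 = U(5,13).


Bases of a direct sum M1 + M2: |B| = |B(M1)| * |B(M2)|.
|B(U(3,6))| = C(6,3) = 20.
|B(U(5,13))| = C(13,5) = 1287.
Total bases = 20 * 1287 = 25740.

25740


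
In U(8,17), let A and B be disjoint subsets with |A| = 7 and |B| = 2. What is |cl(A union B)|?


|A union B| = 7 + 2 = 9 (disjoint).
In U(8,17), cl(S) = S if |S| < 8, else cl(S) = E.
Since 9 >= 8, cl(A union B) = E.
|cl(A union B)| = 17.

17


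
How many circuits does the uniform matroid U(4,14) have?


In U(4,14), circuits are the (5)-element subsets.
Any set of 5 elements is dependent, and removing any one element gives
an independent set of size 4, so it is a minimal dependent set.
Number of circuits = (14 choose 5) = 2002.

2002


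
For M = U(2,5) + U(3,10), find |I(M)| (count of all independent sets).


For a direct sum, |I(M1+M2)| = |I(M1)| * |I(M2)|.
|I(U(2,5))| = sum C(5,k) for k=0..2 = 16.
|I(U(3,10))| = sum C(10,k) for k=0..3 = 176.
Total = 16 * 176 = 2816.

2816


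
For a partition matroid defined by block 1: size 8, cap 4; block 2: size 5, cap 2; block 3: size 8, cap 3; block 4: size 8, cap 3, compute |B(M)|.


A basis picks exactly ci elements from block i.
Number of bases = product of C(|Si|, ci).
= C(8,4) * C(5,2) * C(8,3) * C(8,3)
= 70 * 10 * 56 * 56
= 2195200.

2195200


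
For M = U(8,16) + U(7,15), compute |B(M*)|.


(M1+M2)* = M1* + M2*.
M1* = U(8,16), bases: C(16,8) = 12870.
M2* = U(8,15), bases: C(15,8) = 6435.
|B(M*)| = 12870 * 6435 = 82818450.

82818450


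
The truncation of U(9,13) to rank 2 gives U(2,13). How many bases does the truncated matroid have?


Truncating U(9,13) to rank 2 gives U(2,13).
Bases of U(2,13) are all 2-element subsets of 13 elements.
Number of bases = C(13,2) = 13! / (2! * 11!) = 78.

78


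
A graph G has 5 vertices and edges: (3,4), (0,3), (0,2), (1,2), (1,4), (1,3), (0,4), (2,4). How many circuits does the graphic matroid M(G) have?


A circuit in a graphic matroid = edge set of a simple cycle.
G has 5 vertices and 8 edges.
Enumerating all minimal edge subsets forming cycles...
Total circuits found: 13.

13


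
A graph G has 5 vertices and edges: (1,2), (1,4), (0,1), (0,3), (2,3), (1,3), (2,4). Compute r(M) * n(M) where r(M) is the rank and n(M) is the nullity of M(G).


r(M) = |V| - c = 5 - 1 = 4.
nullity = |E| - r(M) = 7 - 4 = 3.
Product = 4 * 3 = 12.

12


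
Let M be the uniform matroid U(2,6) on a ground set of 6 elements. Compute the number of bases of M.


Bases of U(2,6) are all 2-element subsets of the 6-element ground set.
Number of bases = C(6,2).
(6 choose 2) = 15.

15


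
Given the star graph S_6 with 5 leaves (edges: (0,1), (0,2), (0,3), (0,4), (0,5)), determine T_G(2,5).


A star on 6 vertices is a tree with 5 edges.
T(x,y) = x^(5) for any tree.
T(2,5) = 2^5 = 32.

32


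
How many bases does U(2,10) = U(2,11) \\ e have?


Deleting e from U(2,11) gives U(2,10) since n > r.
Bases of U(2,10) = (10 choose 2) = 45.

45


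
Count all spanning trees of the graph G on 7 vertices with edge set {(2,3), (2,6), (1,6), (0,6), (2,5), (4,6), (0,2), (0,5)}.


By Kirchhoff's matrix tree theorem, the number of spanning trees equals
the determinant of any cofactor of the Laplacian matrix L.
G has 7 vertices and 8 edges.
Computing the (6 x 6) cofactor determinant gives 8.

8


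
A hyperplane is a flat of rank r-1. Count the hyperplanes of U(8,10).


Hyperplanes of U(8,10) are flats of rank 7.
In a uniform matroid, these are exactly the (7)-element subsets.
Count = C(10,7) = 120.

120


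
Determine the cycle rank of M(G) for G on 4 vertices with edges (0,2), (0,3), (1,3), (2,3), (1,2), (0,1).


Cycle rank (nullity) = |E| - r(M) = |E| - (|V| - c).
|E| = 6, |V| = 4, c = 1.
Nullity = 6 - (4 - 1) = 6 - 3 = 3.

3


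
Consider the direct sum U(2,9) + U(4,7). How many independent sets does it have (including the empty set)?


For a direct sum, |I(M1+M2)| = |I(M1)| * |I(M2)|.
|I(U(2,9))| = sum C(9,k) for k=0..2 = 46.
|I(U(4,7))| = sum C(7,k) for k=0..4 = 99.
Total = 46 * 99 = 4554.

4554


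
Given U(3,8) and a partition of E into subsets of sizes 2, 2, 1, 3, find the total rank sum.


r(Ai) = min(|Ai|, 3) for each part.
Sum = min(2,3) + min(2,3) + min(1,3) + min(3,3)
    = 2 + 2 + 1 + 3
    = 8.

8


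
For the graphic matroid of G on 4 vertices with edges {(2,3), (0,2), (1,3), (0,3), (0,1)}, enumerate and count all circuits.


A circuit in a graphic matroid = edge set of a simple cycle.
G has 4 vertices and 5 edges.
Enumerating all minimal edge subsets forming cycles...
Total circuits found: 3.

3


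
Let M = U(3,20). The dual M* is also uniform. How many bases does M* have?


The dual of U(r,n) is U(n-r, n) = U(17,20).
Bases of U(17,20) are all (17)-element subsets.
|B(M*)| = (20 choose 17) = 1140.

1140


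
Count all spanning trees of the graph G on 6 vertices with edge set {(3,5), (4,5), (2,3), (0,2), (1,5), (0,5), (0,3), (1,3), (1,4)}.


By Kirchhoff's matrix tree theorem, the number of spanning trees equals
the determinant of any cofactor of the Laplacian matrix L.
G has 6 vertices and 9 edges.
Computing the (5 x 5) cofactor determinant gives 55.

55


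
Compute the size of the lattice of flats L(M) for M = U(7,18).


Flats of U(7,18): every subset of size < 7 is a flat, plus E itself.
Count = (18 choose 0) + (18 choose 1) + (18 choose 2) + (18 choose 3) + (18 choose 4) + (18 choose 5) + (18 choose 6) + 1
     = 1 + 18 + 153 + 816 + 3060 + 8568 + 18564 + 1
     = 31181.

31181


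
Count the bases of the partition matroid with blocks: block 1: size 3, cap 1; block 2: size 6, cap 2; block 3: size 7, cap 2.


A basis picks exactly ci elements from block i.
Number of bases = product of C(|Si|, ci).
= C(3,1) * C(6,2) * C(7,2)
= 3 * 15 * 21
= 945.

945


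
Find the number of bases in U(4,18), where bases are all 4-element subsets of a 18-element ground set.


Bases of U(4,18) are all 4-element subsets of the 18-element ground set.
Number of bases = C(18,4).
C(18,4) = (18 * 17 * 16 * 15) / (1 * 2 * 3 * 4) = 3060.

3060


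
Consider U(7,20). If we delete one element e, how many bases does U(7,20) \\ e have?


Deleting e from U(7,20) gives U(7,19) since n > r.
Bases of U(7,19) = (19 choose 7) = 50388.

50388


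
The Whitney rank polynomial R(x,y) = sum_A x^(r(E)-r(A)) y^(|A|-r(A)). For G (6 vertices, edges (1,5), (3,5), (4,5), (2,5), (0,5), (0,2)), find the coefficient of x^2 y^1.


R(x,y) = sum over A in 2^E of x^(r(E)-r(A)) * y^(|A|-r(A)).
G has 6 vertices, 6 edges. r(E) = 5.
Enumerate all 2^6 = 64 subsets.
Count subsets with r(E)-r(A)=2 and |A|-r(A)=1: 3.

3


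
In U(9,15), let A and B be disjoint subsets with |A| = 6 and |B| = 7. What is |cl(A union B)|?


|A union B| = 6 + 7 = 13 (disjoint).
In U(9,15), cl(S) = S if |S| < 9, else cl(S) = E.
Since 13 >= 9, cl(A union B) = E.
|cl(A union B)| = 15.

15


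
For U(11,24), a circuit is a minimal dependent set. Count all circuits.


In U(11,24), circuits are the (12)-element subsets.
Any set of 12 elements is dependent, and removing any one element gives
an independent set of size 11, so it is a minimal dependent set.
Number of circuits = (24 choose 12) = 2704156.

2704156


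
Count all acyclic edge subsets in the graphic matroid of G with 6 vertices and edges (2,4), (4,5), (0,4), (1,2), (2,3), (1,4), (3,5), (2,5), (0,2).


An independent set in a graphic matroid is an acyclic edge subset.
G has 6 vertices and 9 edges.
Enumerate all 2^9 = 512 subsets, checking for acyclicity.
Total independent sets = 276.

276


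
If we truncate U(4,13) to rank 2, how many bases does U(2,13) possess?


Truncating U(4,13) to rank 2 gives U(2,13).
Bases of U(2,13) are all 2-element subsets of 13 elements.
Number of bases = C(13,2) = 13! / (2! * 11!) = 78.

78


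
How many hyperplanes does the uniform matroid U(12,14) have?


Hyperplanes of U(12,14) are flats of rank 11.
In a uniform matroid, these are exactly the (11)-element subsets.
Count = C(14,11) = 364.

364


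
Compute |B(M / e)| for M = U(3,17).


Contracting e from U(3,17) gives U(2,16).
Bases of U(2,16) = C(16,2) = (16 * 15) / (1 * 2) = 120.

120


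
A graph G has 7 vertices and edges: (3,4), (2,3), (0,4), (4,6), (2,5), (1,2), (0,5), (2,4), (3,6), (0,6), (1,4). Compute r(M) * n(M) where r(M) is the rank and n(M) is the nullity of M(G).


r(M) = |V| - c = 7 - 1 = 6.
nullity = |E| - r(M) = 11 - 6 = 5.
Product = 6 * 5 = 30.

30


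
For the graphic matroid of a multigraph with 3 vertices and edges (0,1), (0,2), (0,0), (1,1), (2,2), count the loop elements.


In a graphic matroid, a loop is a self-loop edge (u,u) with rank 0.
Examining all 5 edges for self-loops...
Self-loops found: (0,0), (1,1), (2,2)
Number of loops = 3.

3


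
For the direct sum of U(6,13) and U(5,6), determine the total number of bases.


Bases of a direct sum M1 + M2: |B| = |B(M1)| * |B(M2)|.
|B(U(6,13))| = C(13,6) = 1716.
|B(U(5,6))| = C(6,5) = 6.
Total bases = 1716 * 6 = 10296.

10296


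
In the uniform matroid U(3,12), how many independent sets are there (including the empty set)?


Independent sets of U(3,12) are all subsets of size <= 3.
Count = (12 choose 0) + (12 choose 1) + (12 choose 2) + (12 choose 3)
     = 1 + 12 + 66 + 220
     = 299.

299


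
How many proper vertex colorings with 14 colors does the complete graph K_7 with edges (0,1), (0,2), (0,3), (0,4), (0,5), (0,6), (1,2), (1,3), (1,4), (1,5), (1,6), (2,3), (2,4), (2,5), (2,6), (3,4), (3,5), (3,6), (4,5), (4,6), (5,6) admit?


P(K_7, k) = k(k-1)(k-2)...(k-6).
P(14) = (14) * (13) * (12) * (11) * (10) * (9) * (8) = 17297280.

17297280
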